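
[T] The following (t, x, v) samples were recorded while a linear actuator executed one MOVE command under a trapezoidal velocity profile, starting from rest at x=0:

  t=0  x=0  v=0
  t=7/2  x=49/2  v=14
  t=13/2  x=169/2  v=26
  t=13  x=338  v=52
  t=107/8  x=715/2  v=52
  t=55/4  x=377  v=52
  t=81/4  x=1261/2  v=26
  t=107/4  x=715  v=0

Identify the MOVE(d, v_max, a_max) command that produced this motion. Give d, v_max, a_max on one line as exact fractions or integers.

d=715 v_max=52 a_max=4

final state: t=107/4, x=715, v=0 → d = 715
a_max = (14−0)/(7/2−0) = 4
max v = 52 over t∈[13,55/4] → v_max = 52
check: 52·(13+3/4) = 715 ✓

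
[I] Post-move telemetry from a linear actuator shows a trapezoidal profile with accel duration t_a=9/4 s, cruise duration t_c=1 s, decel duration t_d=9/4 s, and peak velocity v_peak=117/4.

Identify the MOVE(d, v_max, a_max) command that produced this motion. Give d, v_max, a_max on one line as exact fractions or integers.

d=1521/16 v_max=117/4 a_max=13

a_max = (117/4)/(9/4) = 13
d_a = ½·117/4·9/4 = 1053/32; d_c = 117/4·1 = 117/4
d = 2·1053/32 + 117/4 = 1521/16
t_c = 1 > 0 so v_max = 117/4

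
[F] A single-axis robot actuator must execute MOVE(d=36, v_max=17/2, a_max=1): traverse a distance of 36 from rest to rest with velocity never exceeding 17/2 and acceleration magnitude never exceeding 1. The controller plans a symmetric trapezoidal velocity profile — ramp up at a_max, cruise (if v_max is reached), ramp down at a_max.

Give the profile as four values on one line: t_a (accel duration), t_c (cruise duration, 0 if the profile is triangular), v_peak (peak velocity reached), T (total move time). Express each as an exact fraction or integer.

(v_max)²/a_max = (17/2)²/1 = 289/4
36 < 289/4 ⇒ no cruise
v_peak = √(36·1) = √36 = 6
t_a = 6/1 = 6; t_c = 0
T = 2·6 = 12

t_a=6 t_c=0 v_peak=6 T=12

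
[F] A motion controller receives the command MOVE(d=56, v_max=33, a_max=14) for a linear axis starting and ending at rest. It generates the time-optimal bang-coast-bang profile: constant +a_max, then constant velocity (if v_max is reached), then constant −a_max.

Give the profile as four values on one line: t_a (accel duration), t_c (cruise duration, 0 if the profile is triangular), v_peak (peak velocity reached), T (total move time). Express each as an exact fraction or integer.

t_a=2 t_c=0 v_peak=28 T=4

vₘ²/aₘ = 33²/14 = 1089/14
56 < 1089/14 ⇒ no cruise
v_peak = √(56·14) = √784 = 28
t_a = 28/14 = 2; t_c = 0
T = 2·2 = 4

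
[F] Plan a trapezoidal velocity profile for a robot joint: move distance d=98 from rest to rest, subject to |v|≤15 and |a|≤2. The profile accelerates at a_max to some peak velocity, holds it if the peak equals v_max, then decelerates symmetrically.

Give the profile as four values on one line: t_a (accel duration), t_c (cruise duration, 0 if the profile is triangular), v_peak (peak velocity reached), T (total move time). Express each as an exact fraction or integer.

t_a=7 t_c=0 v_peak=14 T=14

v_max²/a_max = 15²/2 = 225/2
98 < 225/2 so t_c = 0
v_peak = √(98·2) = √196 = 14
t_a = 14/2 = 7; t_c = 0
T = 2·7 = 14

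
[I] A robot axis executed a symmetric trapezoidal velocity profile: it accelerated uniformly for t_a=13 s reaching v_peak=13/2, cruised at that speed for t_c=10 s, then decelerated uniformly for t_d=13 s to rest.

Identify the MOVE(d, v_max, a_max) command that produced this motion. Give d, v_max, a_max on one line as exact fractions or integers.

a_max = (13/2)/13 = 1/2
d_a = ½·13/2·13 = 169/4; d_c = 13/2·10 = 65
d = 2·169/4 + 65 = 299/2
t_c = 10 > 0 so v_max = 13/2

d=299/2 v_max=13/2 a_max=1/2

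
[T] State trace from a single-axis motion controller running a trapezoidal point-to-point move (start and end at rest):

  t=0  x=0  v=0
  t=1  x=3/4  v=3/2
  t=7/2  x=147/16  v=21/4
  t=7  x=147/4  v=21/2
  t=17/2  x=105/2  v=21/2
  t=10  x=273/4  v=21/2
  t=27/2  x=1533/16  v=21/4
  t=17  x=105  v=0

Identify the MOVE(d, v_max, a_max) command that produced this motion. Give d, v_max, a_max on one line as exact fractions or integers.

final state: t=17, x=105, v=0 → d = 105
a_max = (3/2−0)/(1−0) = 3/2
max v = 21/2 over t∈[7,10] → v_max = 21/2
check: 21/2·(7+3) = 105 ✓

d=105 v_max=21/2 a_max=3/2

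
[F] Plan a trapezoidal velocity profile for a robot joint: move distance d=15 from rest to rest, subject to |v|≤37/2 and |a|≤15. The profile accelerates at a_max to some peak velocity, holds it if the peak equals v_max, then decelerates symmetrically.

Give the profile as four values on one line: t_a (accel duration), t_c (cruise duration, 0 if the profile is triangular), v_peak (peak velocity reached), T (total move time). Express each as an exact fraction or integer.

t_a=1 t_c=0 v_peak=15 T=2

v_max²/a_max = (37/2)²/15 = 1369/60
15 < 1369/60 → triangular
v_peak = √(15·15) = √225 = 15
t_a = 15/15 = 1; t_c = 0
T = 2·1 = 2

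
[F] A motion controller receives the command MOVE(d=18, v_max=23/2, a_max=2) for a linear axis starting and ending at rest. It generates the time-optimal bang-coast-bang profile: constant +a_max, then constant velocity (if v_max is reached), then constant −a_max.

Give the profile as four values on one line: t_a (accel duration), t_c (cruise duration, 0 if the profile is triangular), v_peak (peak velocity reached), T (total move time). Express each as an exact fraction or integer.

(v_max)²/a_max = (23/2)²/2 = 529/8
18 < 529/8 so t_c = 0
v_peak = √(18·2) = √36 = 6
t_a = 6/2 = 3; t_c = 0
T = 2·3 = 6

t_a=3 t_c=0 v_peak=6 T=6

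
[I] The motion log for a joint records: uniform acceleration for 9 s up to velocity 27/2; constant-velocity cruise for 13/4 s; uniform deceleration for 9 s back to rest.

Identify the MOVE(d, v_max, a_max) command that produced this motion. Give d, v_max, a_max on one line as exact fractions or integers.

d=1323/8 v_max=27/2 a_max=3/2

a_max = (27/2)/9 = 3/2
d_a = ½·27/2·9 = 243/4; d_c = 27/2·13/4 = 351/8
d = 2·243/4 + 351/8 = 1323/8
t_c = 13/4 > 0 ⇒ limit active, v_max = 27/2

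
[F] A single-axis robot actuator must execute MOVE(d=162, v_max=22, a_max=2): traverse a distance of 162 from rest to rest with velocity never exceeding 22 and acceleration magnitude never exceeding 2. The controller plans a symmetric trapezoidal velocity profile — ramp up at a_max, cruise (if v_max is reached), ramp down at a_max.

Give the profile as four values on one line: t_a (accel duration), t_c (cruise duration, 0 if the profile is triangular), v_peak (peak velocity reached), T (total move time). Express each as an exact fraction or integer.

t_a=9 t_c=0 v_peak=18 T=18

(v_max)²/a_max = 22²/2 = 242
162 < 242 so t_c = 0
v_peak = √(162·2) = √324 = 18
t_a = 18/2 = 9; t_c = 0
T = 2·9 = 18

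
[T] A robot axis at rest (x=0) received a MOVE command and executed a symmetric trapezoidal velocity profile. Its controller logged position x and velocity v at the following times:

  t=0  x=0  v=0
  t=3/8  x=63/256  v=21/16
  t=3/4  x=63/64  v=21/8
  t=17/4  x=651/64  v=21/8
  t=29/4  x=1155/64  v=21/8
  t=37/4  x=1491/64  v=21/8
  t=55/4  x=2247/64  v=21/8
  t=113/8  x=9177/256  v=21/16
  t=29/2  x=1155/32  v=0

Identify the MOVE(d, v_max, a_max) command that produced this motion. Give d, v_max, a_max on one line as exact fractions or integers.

d=1155/32 v_max=21/8 a_max=7/2

final state: t=29/2, x=1155/32, v=0 → d = 1155/32
a_max = (21/16−0)/(3/8−0) = 7/2
max v = 21/8 over t∈[3/4,55/4] → v_max = 21/8
check: 21/8·(3/4+13) = 1155/32 ✓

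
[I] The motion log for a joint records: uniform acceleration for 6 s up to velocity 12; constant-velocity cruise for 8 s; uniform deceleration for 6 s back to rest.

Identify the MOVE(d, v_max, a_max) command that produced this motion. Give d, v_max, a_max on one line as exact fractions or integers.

d=168 v_max=12 a_max=2

a_max = 12/6 = 2
d_a = ½·12·6 = 36; d_c = 12·8 = 96
d = 2·36 + 96 = 168
t_c = 8 > 0 so v_max = 12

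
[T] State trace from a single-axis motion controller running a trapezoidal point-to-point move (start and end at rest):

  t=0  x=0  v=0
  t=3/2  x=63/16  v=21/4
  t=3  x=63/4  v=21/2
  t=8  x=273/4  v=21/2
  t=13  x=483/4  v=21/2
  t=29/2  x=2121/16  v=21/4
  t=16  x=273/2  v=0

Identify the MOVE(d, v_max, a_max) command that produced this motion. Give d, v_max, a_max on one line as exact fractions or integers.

final state: t=16, x=273/2, v=0 → d = 273/2
a_max = (21/4−0)/(3/2−0) = 7/2
max v = 21/2 over t∈[3,13] → v_max = 21/2
check: 21/2·(3+10) = 273/2 ✓

d=273/2 v_max=21/2 a_max=7/2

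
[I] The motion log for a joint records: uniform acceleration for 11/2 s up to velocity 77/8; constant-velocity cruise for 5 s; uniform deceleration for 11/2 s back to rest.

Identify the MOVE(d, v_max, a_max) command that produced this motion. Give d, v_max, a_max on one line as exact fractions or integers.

d=1617/16 v_max=77/8 a_max=7/4

a_max = (77/8)/(11/2) = 7/4
d_a = ½·77/8·11/2 = 847/32; d_c = 77/8·5 = 385/8
d = 2·847/32 + 385/8 = 1617/16
t_c = 5 > 0 → v_max = v_peak = 77/8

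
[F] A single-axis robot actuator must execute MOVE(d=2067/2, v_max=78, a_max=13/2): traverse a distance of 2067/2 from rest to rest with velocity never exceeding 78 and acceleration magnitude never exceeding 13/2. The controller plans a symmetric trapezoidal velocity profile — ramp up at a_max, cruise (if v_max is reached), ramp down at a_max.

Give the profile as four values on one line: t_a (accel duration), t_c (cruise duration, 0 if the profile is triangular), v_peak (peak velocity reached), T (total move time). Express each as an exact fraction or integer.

t_a=12 t_c=5/4 v_peak=78 T=101/4

(v_max)²/a_max = 78²/(13/2) = 936
2067/2 ≥ 936 → trapezoidal
t_a = 78/(13/2) = 12; v_peak = 78
d_cruise = 2067/2 − 936 = 195/2; t_c = (195/2)/78 = 5/4
T = 2·12 + 5/4 = 101/4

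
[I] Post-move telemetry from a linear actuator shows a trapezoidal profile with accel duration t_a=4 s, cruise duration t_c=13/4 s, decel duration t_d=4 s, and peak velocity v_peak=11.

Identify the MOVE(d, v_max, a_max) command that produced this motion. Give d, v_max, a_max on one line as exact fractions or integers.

d=319/4 v_max=11 a_max=11/4

a_max = 11/4
d_a = ½·11·4 = 22; d_c = 11·13/4 = 143/4
d = 2·22 + 143/4 = 319/4
t_c = 13/4 > 0 ⇒ limit active, v_max = 11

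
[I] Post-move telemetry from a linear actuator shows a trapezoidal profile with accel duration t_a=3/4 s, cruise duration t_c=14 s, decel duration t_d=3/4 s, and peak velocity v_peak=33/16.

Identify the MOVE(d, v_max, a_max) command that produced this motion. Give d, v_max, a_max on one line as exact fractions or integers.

a_max = (33/16)/(3/4) = 11/4
d_a = ½·33/16·3/4 = 99/128; d_c = 33/16·14 = 231/8
d = 2·99/128 + 231/8 = 1947/64
t_c = 14 > 0 → v_max = v_peak = 33/16

d=1947/64 v_max=33/16 a_max=11/4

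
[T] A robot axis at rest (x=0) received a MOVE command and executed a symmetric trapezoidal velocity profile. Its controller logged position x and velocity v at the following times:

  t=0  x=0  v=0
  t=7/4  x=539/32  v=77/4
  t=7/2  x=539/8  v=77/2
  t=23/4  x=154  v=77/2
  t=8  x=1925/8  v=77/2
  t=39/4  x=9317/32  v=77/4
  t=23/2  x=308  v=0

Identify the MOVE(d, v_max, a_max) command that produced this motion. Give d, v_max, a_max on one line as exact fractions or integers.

d=308 v_max=77/2 a_max=11

final state: t=23/2, x=308, v=0 → d = 308
a_max = (77/4−0)/(7/4−0) = 11
max v = 77/2 over t∈[7/2,8] → v_max = 77/2
check: 77/2·(7/2+9/2) = 308 ✓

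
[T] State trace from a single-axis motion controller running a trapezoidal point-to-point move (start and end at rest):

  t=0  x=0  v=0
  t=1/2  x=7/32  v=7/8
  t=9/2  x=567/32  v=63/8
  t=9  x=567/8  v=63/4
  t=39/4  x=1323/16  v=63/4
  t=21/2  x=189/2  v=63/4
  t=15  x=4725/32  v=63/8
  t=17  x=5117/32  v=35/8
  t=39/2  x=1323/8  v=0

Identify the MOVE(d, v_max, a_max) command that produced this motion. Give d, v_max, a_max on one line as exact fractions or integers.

d=1323/8 v_max=63/4 a_max=7/4

final state: t=39/2, x=1323/8, v=0 → d = 1323/8
a_max = (7/8−0)/(1/2−0) = 7/4
max v = 63/4 over t∈[9,21/2] → v_max = 63/4
check: 63/4·(9+3/2) = 1323/8 ✓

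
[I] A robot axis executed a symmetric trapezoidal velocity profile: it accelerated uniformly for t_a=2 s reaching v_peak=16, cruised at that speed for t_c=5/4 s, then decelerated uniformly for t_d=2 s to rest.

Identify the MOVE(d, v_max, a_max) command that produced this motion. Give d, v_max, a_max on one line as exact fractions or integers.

d=52 v_max=16 a_max=8

a_max = 16/2 = 8
d_a = ½·16·2 = 16; d_c = 16·5/4 = 20
d = 2·16 + 20 = 52
t_c = 5/4 > 0 → v_max = v_peak = 16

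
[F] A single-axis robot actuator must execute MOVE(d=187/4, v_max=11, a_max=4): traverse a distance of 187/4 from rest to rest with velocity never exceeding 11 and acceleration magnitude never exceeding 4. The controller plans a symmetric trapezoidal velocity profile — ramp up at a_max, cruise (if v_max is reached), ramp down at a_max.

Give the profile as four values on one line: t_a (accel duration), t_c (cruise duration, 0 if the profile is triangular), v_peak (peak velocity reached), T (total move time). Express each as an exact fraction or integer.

v_max²/a_max = 11²/4 = 121/4
187/4 ≥ 121/4 ⇒ cruise phase
t_a = 11/4; v_peak = 11
d_cruise = 187/4 − 121/4 = 33/2; t_c = (33/2)/11 = 3/2
T = 2·11/4 + 3/2 = 7

t_a=11/4 t_c=3/2 v_peak=11 T=7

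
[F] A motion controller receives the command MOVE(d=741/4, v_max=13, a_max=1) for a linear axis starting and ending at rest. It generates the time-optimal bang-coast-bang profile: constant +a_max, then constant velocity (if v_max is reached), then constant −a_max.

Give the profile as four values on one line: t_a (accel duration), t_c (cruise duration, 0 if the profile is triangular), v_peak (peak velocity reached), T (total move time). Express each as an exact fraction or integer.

t_a=13 t_c=5/4 v_peak=13 T=109/4

(v_max)²/a_max = 13²/1 = 169
741/4 ≥ 169 → trapezoidal
t_a = 13/1 = 13; v_peak = 13
d_cruise = 741/4 − 169 = 65/4; t_c = (65/4)/13 = 5/4
T = 2·13 + 5/4 = 109/4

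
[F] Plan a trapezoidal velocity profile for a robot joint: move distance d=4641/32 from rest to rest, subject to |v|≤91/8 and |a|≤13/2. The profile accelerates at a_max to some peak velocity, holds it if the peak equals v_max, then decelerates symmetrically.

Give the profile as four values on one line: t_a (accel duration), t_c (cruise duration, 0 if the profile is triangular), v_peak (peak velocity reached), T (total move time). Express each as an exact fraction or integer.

v_max²/a_max = (91/8)²/(13/2) = 637/32
4641/32 ≥ 637/32 so v_max reached
t_a = (91/8)/(13/2) = 7/4; v_peak = 91/8
d_cruise = 4641/32 − 637/32 = 1001/8; t_c = (1001/8)/(91/8) = 11
T = 2·7/4 + 11 = 29/2

t_a=7/4 t_c=11 v_peak=91/8 T=29/2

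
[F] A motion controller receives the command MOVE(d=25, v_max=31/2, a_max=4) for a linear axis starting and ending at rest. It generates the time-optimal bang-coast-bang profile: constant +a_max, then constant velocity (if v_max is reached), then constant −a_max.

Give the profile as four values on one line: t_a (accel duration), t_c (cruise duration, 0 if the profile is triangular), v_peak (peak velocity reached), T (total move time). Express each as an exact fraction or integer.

t_a=5/2 t_c=0 v_peak=10 T=5

(v_max)²/a_max = (31/2)²/4 = 961/16
25 < 961/16 so t_c = 0
v_peak = √(25·4) = √100 = 10
t_a = 10/4 = 5/2; t_c = 0
T = 2·5/2 = 5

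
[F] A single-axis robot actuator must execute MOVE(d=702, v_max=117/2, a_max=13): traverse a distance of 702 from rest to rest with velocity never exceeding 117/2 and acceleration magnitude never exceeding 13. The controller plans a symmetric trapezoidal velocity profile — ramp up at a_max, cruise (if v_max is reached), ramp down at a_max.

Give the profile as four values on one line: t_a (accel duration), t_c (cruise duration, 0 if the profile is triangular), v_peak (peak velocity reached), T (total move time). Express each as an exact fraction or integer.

vₘ²/aₘ = (117/2)²/13 = 1053/4
702 ≥ 1053/4 → trapezoidal
t_a = (117/2)/13 = 9/2; v_peak = 117/2
d_cruise = 702 − 1053/4 = 1755/4; t_c = (1755/4)/(117/2) = 15/2
T = 2·9/2 + 15/2 = 33/2

t_a=9/2 t_c=15/2 v_peak=117/2 T=33/2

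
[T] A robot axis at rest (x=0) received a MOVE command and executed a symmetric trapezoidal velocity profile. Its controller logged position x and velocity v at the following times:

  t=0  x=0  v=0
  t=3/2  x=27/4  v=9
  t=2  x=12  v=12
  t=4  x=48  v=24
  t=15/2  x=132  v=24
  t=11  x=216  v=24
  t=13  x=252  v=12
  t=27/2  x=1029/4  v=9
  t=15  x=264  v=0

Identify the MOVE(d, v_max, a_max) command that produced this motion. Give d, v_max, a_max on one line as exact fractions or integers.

d=264 v_max=24 a_max=6

final state: t=15, x=264, v=0 → d = 264
a_max = (9−0)/(3/2−0) = 6
max v = 24 over t∈[4,11] → v_max = 24
check: 24·(4+7) = 264 ✓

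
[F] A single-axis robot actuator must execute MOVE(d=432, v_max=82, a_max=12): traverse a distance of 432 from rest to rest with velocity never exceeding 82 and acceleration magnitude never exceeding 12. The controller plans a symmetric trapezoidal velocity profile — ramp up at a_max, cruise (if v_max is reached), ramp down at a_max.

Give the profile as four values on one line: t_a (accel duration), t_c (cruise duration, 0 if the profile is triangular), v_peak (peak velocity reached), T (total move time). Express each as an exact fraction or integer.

t_a=6 t_c=0 v_peak=72 T=12

(v_max)²/a_max = 82²/12 = 1681/3
432 < 1681/3 ⇒ no cruise
v_peak = √(432·12) = √5184 = 72
t_a = 72/12 = 6; t_c = 0
T = 2·6 = 12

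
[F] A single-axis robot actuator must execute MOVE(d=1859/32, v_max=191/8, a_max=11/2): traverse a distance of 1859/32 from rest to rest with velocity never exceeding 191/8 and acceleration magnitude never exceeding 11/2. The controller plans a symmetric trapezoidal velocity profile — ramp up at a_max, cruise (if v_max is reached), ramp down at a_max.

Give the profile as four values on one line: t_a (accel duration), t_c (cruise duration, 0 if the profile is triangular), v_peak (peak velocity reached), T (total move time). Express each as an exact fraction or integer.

t_a=13/4 t_c=0 v_peak=143/8 T=13/2

vₘ²/aₘ = (191/8)²/(11/2) = 36481/352
1859/32 < 36481/352 so t_c = 0
v_peak = √(1859/32·11/2) = √(20449/64) = 143/8
t_a = (143/8)/(11/2) = 13/4; t_c = 0
T = 2·13/4 = 13/2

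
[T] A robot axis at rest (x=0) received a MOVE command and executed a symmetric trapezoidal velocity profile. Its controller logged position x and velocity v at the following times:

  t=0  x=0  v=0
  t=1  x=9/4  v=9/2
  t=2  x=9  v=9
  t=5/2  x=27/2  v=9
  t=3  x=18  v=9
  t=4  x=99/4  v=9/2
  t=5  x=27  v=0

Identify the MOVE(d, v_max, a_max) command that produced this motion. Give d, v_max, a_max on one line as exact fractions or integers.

d=27 v_max=9 a_max=9/2

final state: t=5, x=27, v=0 → d = 27
a_max = (9/2−0)/(1−0) = 9/2
max v = 9 over t∈[2,3] → v_max = 9
check: 9·(2+1) = 27 ✓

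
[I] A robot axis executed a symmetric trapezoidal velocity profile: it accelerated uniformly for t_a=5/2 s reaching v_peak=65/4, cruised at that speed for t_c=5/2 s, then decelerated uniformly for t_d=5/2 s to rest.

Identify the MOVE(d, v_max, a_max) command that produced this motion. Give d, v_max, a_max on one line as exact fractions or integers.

d=325/4 v_max=65/4 a_max=13/2

a_max = (65/4)/(5/2) = 13/2
d_a = ½·65/4·5/2 = 325/16; d_c = 65/4·5/2 = 325/8
d = 2·325/16 + 325/8 = 325/4
t_c = 5/2 > 0 so v_max = 65/4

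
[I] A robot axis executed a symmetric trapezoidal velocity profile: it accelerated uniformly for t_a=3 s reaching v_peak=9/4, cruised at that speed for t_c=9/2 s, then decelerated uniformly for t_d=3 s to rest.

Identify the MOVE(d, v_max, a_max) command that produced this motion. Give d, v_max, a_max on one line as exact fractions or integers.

d=135/8 v_max=9/4 a_max=3/4

a_max = (9/4)/3 = 3/4
d_a = ½·9/4·3 = 27/8; d_c = 9/4·9/2 = 81/8
d = 2·27/8 + 81/8 = 135/8
t_c = 9/2 > 0 so v_max = 9/4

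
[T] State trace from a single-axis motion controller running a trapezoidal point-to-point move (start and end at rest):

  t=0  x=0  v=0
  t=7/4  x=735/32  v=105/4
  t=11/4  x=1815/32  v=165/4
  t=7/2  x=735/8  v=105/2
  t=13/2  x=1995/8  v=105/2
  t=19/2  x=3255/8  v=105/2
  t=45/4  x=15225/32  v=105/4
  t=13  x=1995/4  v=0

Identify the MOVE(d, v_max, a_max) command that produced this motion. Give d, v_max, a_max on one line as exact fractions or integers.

d=1995/4 v_max=105/2 a_max=15

final state: t=13, x=1995/4, v=0 → d = 1995/4
a_max = (105/4−0)/(7/4−0) = 15
max v = 105/2 over t∈[7/2,19/2] → v_max = 105/2
check: 105/2·(7/2+6) = 1995/4 ✓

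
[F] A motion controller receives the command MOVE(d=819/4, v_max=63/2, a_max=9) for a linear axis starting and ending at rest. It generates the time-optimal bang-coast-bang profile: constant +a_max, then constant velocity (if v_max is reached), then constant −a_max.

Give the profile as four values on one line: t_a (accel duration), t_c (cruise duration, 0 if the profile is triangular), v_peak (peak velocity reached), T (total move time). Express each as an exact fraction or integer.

(v_max)²/a_max = (63/2)²/9 = 441/4
819/4 ≥ 441/4 → trapezoidal
t_a = (63/2)/9 = 7/2; v_peak = 63/2
d_cruise = 819/4 − 441/4 = 189/2; t_c = (189/2)/(63/2) = 3
T = 2·7/2 + 3 = 10

t_a=7/2 t_c=3 v_peak=63/2 T=10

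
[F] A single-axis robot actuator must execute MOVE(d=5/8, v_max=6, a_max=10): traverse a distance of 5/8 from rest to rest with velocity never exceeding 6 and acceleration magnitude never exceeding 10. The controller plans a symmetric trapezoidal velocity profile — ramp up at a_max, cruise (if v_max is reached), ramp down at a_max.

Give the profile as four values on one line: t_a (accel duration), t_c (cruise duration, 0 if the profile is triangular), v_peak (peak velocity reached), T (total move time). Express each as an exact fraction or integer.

v_max²/a_max = 6²/10 = 18/5
5/8 < 18/5 ⇒ no cruise
v_peak = √(5/8·10) = √(25/4) = 5/2
t_a = (5/2)/10 = 1/4; t_c = 0
T = 2·1/4 = 1/2

t_a=1/4 t_c=0 v_peak=5/2 T=1/2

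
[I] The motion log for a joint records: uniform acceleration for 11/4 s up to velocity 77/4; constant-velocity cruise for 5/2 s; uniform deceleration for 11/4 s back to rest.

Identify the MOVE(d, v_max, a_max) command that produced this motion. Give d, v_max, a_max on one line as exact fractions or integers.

a_max = (77/4)/(11/4) = 7
d_a = ½·77/4·11/4 = 847/32; d_c = 77/4·5/2 = 385/8
d = 2·847/32 + 385/8 = 1617/16
t_c = 5/2 > 0 so v_max = 77/4

d=1617/16 v_max=77/4 a_max=7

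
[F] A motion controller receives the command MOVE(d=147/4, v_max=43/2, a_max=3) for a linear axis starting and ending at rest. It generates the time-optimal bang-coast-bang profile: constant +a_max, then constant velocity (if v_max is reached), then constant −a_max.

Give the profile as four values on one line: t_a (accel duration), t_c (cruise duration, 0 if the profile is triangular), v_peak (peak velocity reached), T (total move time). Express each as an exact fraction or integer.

(v_max)²/a_max = (43/2)²/3 = 1849/12
147/4 < 1849/12 → triangular
v_peak = √(147/4·3) = √(441/4) = 21/2
t_a = (21/2)/3 = 7/2; t_c = 0
T = 2·7/2 = 7

t_a=7/2 t_c=0 v_peak=21/2 T=7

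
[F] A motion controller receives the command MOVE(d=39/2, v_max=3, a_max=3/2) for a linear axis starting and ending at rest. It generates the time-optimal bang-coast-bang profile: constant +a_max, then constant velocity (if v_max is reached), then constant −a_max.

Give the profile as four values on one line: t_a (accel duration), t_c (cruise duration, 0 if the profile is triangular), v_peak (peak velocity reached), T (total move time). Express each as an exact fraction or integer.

t_a=2 t_c=9/2 v_peak=3 T=17/2

vₘ²/aₘ = 3²/(3/2) = 6
39/2 ≥ 6 → trapezoidal
t_a = 3/(3/2) = 2; v_peak = 3
d_cruise = 39/2 − 6 = 27/2; t_c = (27/2)/3 = 9/2
T = 2·2 + 9/2 = 17/2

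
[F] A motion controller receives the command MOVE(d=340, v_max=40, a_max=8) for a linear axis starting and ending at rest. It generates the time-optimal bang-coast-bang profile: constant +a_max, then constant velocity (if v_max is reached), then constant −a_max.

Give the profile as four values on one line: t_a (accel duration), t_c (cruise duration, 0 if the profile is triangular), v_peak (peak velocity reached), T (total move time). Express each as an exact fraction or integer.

t_a=5 t_c=7/2 v_peak=40 T=27/2

v_max²/a_max = 40²/8 = 200
340 ≥ 200 → trapezoidal
t_a = 40/8 = 5; v_peak = 40
d_cruise = 340 − 200 = 140; t_c = 140/40 = 7/2
T = 2·5 + 7/2 = 27/2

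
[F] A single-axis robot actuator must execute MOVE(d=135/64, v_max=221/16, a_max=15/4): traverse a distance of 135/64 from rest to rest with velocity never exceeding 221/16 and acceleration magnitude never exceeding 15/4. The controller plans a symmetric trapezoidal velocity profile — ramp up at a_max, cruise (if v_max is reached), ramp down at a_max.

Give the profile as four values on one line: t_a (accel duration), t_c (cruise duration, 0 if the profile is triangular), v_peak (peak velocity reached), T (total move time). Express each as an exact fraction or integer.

(v_max)²/a_max = (221/16)²/(15/4) = 48841/960
135/64 < 48841/960 → triangular
v_peak = √(135/64·15/4) = √(2025/256) = 45/16
t_a = (45/16)/(15/4) = 3/4; t_c = 0
T = 2·3/4 = 3/2

t_a=3/4 t_c=0 v_peak=45/16 T=3/2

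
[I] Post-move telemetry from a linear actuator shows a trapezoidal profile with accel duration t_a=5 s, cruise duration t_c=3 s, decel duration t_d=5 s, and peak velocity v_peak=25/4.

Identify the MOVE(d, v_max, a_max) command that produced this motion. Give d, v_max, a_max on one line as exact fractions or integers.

d=50 v_max=25/4 a_max=5/4

a_max = (25/4)/5 = 5/4
d_a = ½·25/4·5 = 125/8; d_c = 25/4·3 = 75/4
d = 2·125/8 + 75/4 = 50
t_c = 3 > 0 → v_max = v_peak = 25/4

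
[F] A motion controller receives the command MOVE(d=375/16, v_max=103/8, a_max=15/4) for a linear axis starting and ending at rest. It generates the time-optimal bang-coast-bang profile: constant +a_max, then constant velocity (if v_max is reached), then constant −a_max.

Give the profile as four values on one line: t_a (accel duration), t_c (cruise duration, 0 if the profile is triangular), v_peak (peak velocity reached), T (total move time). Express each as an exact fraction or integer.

t_a=5/2 t_c=0 v_peak=75/8 T=5

v_max²/a_max = (103/8)²/(15/4) = 10609/240
375/16 < 10609/240 so t_c = 0
v_peak = √(375/16·15/4) = √(5625/64) = 75/8
t_a = (75/8)/(15/4) = 5/2; t_c = 0
T = 2·5/2 = 5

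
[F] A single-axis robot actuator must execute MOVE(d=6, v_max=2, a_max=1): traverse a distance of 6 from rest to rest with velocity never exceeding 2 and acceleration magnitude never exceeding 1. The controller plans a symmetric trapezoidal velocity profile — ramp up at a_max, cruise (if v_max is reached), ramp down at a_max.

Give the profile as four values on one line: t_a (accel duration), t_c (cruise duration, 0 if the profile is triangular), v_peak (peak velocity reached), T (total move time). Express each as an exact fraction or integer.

t_a=2 t_c=1 v_peak=2 T=5

v_max²/a_max = 2²/1 = 4
6 ≥ 4 → trapezoidal
t_a = 2/1 = 2; v_peak = 2
d_cruise = 6 − 4 = 2; t_c = 2/2 = 1
T = 2·2 + 1 = 5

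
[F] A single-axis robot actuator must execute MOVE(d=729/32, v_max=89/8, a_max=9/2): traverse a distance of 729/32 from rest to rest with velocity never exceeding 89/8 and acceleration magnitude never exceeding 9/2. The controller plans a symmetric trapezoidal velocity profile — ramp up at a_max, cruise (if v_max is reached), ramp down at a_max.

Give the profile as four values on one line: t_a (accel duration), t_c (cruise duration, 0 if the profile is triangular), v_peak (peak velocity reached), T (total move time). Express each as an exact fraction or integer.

t_a=9/4 t_c=0 v_peak=81/8 T=9/2

v_max²/a_max = (89/8)²/(9/2) = 7921/288
729/32 < 7921/288 ⇒ no cruise
v_peak = √(729/32·9/2) = √(6561/64) = 81/8
t_a = (81/8)/(9/2) = 9/4; t_c = 0
T = 2·9/4 = 9/2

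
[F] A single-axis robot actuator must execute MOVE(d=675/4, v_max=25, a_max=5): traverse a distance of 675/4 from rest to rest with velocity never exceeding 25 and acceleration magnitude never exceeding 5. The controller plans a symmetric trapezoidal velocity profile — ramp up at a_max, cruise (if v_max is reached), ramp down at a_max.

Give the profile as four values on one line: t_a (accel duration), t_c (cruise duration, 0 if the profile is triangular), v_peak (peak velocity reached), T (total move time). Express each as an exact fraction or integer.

t_a=5 t_c=7/4 v_peak=25 T=47/4

(v_max)²/a_max = 25²/5 = 125
675/4 ≥ 125 so v_max reached
t_a = 25/5 = 5; v_peak = 25
d_cruise = 675/4 − 125 = 175/4; t_c = (175/4)/25 = 7/4
T = 2·5 + 7/4 = 47/4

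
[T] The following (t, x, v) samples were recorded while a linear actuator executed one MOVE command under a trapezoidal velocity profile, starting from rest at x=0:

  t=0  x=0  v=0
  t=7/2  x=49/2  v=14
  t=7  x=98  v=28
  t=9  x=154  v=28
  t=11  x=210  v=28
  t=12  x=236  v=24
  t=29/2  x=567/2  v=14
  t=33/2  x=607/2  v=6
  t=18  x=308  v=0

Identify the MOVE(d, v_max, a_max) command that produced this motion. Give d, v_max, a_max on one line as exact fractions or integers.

d=308 v_max=28 a_max=4

final state: t=18, x=308, v=0 → d = 308
a_max = (14−0)/(7/2−0) = 4
max v = 28 over t∈[7,11] → v_max = 28
check: 28·(7+4) = 308 ✓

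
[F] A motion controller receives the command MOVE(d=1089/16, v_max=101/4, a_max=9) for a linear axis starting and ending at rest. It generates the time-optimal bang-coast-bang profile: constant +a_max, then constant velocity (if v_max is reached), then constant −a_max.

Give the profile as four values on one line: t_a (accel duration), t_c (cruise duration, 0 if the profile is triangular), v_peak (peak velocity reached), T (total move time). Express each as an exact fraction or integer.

t_a=11/4 t_c=0 v_peak=99/4 T=11/2

vₘ²/aₘ = (101/4)²/9 = 10201/144
1089/16 < 10201/144 → triangular
v_peak = √(1089/16·9) = √(9801/16) = 99/4
t_a = (99/4)/9 = 11/4; t_c = 0
T = 2·11/4 = 11/2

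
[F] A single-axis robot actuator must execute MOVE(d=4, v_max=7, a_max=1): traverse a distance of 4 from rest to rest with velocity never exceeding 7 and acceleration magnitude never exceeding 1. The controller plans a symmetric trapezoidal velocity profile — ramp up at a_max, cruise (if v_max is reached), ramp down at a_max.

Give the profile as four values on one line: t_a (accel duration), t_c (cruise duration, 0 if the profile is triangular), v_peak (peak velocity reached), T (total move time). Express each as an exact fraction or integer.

t_a=2 t_c=0 v_peak=2 T=4

(v_max)²/a_max = 7²/1 = 49
4 < 49 ⇒ no cruise
v_peak = √(4·1) = √4 = 2
t_a = 2/1 = 2; t_c = 0
T = 2·2 = 4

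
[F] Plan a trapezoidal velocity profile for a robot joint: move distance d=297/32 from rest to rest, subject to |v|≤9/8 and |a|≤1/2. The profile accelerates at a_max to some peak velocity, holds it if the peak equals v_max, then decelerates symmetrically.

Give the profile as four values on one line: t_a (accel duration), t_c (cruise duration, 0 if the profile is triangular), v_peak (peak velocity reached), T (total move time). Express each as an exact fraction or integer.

(v_max)²/a_max = (9/8)²/(1/2) = 81/32
297/32 ≥ 81/32 → trapezoidal
t_a = (9/8)/(1/2) = 9/4; v_peak = 9/8
d_cruise = 297/32 − 81/32 = 27/4; t_c = (27/4)/(9/8) = 6
T = 2·9/4 + 6 = 21/2

t_a=9/4 t_c=6 v_peak=9/8 T=21/2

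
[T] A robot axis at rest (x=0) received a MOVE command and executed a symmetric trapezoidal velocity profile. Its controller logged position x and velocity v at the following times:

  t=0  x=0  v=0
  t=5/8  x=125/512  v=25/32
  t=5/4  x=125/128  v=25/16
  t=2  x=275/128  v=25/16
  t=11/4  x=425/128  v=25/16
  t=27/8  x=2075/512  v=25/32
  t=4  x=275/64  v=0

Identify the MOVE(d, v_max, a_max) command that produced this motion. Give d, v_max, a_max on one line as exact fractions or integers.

d=275/64 v_max=25/16 a_max=5/4

final state: t=4, x=275/64, v=0 → d = 275/64
a_max = (25/32−0)/(5/8−0) = 5/4
max v = 25/16 over t∈[5/4,11/4] → v_max = 25/16
check: 25/16·(5/4+3/2) = 275/64 ✓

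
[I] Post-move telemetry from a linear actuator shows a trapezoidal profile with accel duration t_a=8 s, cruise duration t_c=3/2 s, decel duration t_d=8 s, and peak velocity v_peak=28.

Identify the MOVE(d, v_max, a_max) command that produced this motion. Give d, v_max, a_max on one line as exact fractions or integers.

a_max = 28/8 = 7/2
d_a = ½·28·8 = 112; d_c = 28·3/2 = 42
d = 2·112 + 42 = 266
t_c = 3/2 > 0 so v_max = 28

d=266 v_max=28 a_max=7/2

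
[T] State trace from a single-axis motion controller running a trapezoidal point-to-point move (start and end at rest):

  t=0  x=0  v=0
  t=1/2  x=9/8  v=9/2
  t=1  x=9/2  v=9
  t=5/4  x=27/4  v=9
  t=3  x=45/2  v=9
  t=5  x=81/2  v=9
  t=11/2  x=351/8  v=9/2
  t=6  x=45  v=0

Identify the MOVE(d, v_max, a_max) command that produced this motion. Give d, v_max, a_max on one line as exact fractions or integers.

final state: t=6, x=45, v=0 → d = 45
a_max = (9/2−0)/(1/2−0) = 9
max v = 9 over t∈[1,5] → v_max = 9
check: 9·(1+4) = 45 ✓

d=45 v_max=9 a_max=9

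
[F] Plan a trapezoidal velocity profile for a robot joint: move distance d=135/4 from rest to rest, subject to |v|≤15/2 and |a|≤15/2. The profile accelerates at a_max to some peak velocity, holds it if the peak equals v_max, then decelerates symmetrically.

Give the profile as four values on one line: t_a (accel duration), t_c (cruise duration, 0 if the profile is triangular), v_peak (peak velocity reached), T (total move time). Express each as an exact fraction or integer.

t_a=1 t_c=7/2 v_peak=15/2 T=11/2

vₘ²/aₘ = (15/2)²/(15/2) = 15/2
135/4 ≥ 15/2 → trapezoidal
t_a = (15/2)/(15/2) = 1; v_peak = 15/2
d_cruise = 135/4 − 15/2 = 105/4; t_c = (105/4)/(15/2) = 7/2
T = 2·1 + 7/2 = 11/2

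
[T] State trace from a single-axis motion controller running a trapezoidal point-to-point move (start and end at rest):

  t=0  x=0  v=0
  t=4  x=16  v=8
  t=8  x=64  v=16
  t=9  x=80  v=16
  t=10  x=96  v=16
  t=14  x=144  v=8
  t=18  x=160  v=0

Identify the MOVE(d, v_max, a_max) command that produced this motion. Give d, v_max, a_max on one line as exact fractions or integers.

final state: t=18, x=160, v=0 → d = 160
a_max = (8−0)/(4−0) = 2
max v = 16 over t∈[8,10] → v_max = 16
check: 16·(8+2) = 160 ✓

d=160 v_max=16 a_max=2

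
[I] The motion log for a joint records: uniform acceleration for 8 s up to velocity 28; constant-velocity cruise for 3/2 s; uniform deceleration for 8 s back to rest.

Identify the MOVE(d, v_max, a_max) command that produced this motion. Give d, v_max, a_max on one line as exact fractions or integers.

d=266 v_max=28 a_max=7/2

a_max = 28/8 = 7/2
d_a = ½·28·8 = 112; d_c = 28·3/2 = 42
d = 2·112 + 42 = 266
t_c = 3/2 > 0 ⇒ limit active, v_max = 28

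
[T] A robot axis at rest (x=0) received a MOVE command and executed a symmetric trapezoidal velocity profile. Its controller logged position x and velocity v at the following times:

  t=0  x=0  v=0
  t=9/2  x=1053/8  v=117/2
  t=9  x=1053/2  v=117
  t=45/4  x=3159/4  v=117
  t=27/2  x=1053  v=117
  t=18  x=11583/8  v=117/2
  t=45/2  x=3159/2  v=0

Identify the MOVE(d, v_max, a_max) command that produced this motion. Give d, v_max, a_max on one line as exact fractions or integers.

d=3159/2 v_max=117 a_max=13

final state: t=45/2, x=3159/2, v=0 → d = 3159/2
a_max = (117/2−0)/(9/2−0) = 13
max v = 117 over t∈[9,27/2] → v_max = 117
check: 117·(9+9/2) = 3159/2 ✓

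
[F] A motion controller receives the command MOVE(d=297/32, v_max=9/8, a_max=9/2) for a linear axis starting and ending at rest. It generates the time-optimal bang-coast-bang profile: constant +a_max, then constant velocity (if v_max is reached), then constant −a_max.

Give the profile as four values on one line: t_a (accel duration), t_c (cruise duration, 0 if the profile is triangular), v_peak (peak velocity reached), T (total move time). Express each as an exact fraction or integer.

vₘ²/aₘ = (9/8)²/(9/2) = 9/32
297/32 ≥ 9/32 so v_max reached
t_a = (9/8)/(9/2) = 1/4; v_peak = 9/8
d_cruise = 297/32 − 9/32 = 9; t_c = 9/(9/8) = 8
T = 2·1/4 + 8 = 17/2

t_a=1/4 t_c=8 v_peak=9/8 T=17/2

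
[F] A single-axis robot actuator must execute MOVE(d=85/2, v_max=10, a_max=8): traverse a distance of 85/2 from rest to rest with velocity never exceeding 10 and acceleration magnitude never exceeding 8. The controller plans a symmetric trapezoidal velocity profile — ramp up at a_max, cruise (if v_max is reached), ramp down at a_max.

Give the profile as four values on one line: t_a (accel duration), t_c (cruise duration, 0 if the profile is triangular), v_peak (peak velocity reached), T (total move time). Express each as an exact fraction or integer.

(v_max)²/a_max = 10²/8 = 25/2
85/2 ≥ 25/2 so v_max reached
t_a = 10/8 = 5/4; v_peak = 10
d_cruise = 85/2 − 25/2 = 30; t_c = 30/10 = 3
T = 2·5/4 + 3 = 11/2

t_a=5/4 t_c=3 v_peak=10 T=11/2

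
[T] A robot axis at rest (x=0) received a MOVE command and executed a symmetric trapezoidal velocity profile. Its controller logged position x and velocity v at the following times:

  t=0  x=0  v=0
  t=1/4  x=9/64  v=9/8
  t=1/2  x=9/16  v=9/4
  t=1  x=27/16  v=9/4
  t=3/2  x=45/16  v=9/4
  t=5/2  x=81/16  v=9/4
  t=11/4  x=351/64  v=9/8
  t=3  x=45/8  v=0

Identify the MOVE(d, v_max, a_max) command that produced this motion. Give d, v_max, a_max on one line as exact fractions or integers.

d=45/8 v_max=9/4 a_max=9/2

final state: t=3, x=45/8, v=0 → d = 45/8
a_max = (9/8−0)/(1/4−0) = 9/2
max v = 9/4 over t∈[1/2,5/2] → v_max = 9/4
check: 9/4·(1/2+2) = 45/8 ✓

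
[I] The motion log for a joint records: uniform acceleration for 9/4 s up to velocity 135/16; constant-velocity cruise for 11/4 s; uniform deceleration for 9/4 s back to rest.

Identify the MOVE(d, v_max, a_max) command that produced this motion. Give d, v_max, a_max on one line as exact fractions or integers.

d=675/16 v_max=135/16 a_max=15/4

a_max = (135/16)/(9/4) = 15/4
d_a = ½·135/16·9/4 = 1215/128; d_c = 135/16·11/4 = 1485/64
d = 2·1215/128 + 1485/64 = 675/16
t_c = 11/4 > 0 → v_max = v_peak = 135/16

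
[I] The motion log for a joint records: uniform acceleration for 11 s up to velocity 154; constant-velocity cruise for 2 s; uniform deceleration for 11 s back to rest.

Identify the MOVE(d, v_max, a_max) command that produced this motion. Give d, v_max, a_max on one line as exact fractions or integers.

d=2002 v_max=154 a_max=14

a_max = 154/11 = 14
d_a = ½·154·11 = 847; d_c = 154·2 = 308
d = 2·847 + 308 = 2002
t_c = 2 > 0 ⇒ limit active, v_max = 154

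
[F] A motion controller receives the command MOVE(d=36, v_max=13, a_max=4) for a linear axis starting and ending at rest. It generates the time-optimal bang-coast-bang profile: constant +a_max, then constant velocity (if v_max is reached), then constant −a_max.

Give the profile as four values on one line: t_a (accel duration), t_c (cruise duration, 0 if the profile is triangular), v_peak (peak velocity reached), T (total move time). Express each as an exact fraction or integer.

v_max²/a_max = 13²/4 = 169/4
36 < 169/4 ⇒ no cruise
v_peak = √(36·4) = √144 = 12
t_a = 12/4 = 3; t_c = 0
T = 2·3 = 6

t_a=3 t_c=0 v_peak=12 T=6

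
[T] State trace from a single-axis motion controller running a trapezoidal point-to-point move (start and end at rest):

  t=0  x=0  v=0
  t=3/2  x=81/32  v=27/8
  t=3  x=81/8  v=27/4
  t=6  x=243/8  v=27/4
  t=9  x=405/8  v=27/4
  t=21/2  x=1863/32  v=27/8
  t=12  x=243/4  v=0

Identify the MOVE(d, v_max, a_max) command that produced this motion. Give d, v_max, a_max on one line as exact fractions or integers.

final state: t=12, x=243/4, v=0 → d = 243/4
a_max = (27/8−0)/(3/2−0) = 9/4
max v = 27/4 over t∈[3,9] → v_max = 27/4
check: 27/4·(3+6) = 243/4 ✓

d=243/4 v_max=27/4 a_max=9/4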